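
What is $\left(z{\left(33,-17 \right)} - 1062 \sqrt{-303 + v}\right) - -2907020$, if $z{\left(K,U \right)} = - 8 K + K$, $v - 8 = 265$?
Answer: $2906789 - 1062 i \sqrt{30} \approx 2.9068 \cdot 10^{6} - 5816.8 i$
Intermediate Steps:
$v = 273$ ($v = 8 + 265 = 273$)
$z{\left(K,U \right)} = - 7 K$
$\left(z{\left(33,-17 \right)} - 1062 \sqrt{-303 + v}\right) - -2907020 = \left(\left(-7\right) 33 - 1062 \sqrt{-303 + 273}\right) - -2907020 = \left(-231 - 1062 \sqrt{-30}\right) + 2907020 = \left(-231 - 1062 i \sqrt{30}\right) + 2907020 = 2906789 - 1062 i \sqrt{30}$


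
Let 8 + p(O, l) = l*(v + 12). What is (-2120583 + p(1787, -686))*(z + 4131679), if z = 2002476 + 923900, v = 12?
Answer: -15083451728025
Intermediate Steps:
z = 2926376
p(O, l) = -8 + 24*l (p(O, l) = -8 + l*(12 + 12) = -8 + l*24 = -8 + 24*l)
(-2120583 + p(1787, -686))*(z + 4131679) = (-2120583 + (-8 + 24*(-686)))*(2926376 + 4131679) = (-2120583 + (-8 - 16464))*7058055 = (-2120583 - 16472)*7058055 = -2137055*7058055 = -15083451728025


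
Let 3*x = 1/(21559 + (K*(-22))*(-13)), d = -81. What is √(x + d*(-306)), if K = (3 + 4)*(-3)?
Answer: 5*√2158426629741/46659 ≈ 157.44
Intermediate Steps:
K = -21 (K = 7*(-3) = -21)
x = 1/46659 (x = 1/(3*(21559 - 21*(-22)*(-13))) = 1/(3*(21559 + 462*(-13))) = 1/(3*(21559 - 6006)) = (⅓)/15553 = (⅓)*(1/15553) = 1/46659 ≈ 2.1432e-5)
√(x + d*(-306)) = √(1/46659 - 81*(-306)) = √(1/46659 + 24786) = √(1156489975/46659) = 5*√2158426629741/46659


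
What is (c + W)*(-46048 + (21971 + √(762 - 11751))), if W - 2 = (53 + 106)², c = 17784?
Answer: -1036924159 + 129201*I*√1221 ≈ -1.0369e+9 + 4.5146e+6*I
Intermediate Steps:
W = 25283 (W = 2 + (53 + 106)² = 2 + 159² = 2 + 25281 = 25283)
(c + W)*(-46048 + (21971 + √(762 - 11751))) = (17784 + 25283)*(-46048 + (21971 + √(762 - 11751))) = 43067*(-46048 + (21971 + √(-10989))) = 43067*(-46048 + (21971 + 3*I*√1221)) = 43067*(-24077 + 3*I*√1221) = -1036924159 + 129201*I*√1221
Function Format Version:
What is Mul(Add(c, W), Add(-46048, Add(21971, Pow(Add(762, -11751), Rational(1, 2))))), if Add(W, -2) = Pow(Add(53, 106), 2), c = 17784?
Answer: Add(-1036924159, Mul(129201, I, Pow(1221, Rational(1, 2)))) ≈ Add(-1.0369e+9, Mul(4.5146e+6, I))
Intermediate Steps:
W = 25283 (W = Add(2, Pow(Add(53, 106), 2)) = Add(2, Pow(159, 2)) = Add(2, 25281) = 25283)
Mul(Add(c, W), Add(-46048, Add(21971, Pow(Add(762, -11751), Rational(1, 2))))) = Mul(Add(17784, 25283), Add(-46048, Add(21971, Pow(Add(762, -11751), Rational(1, 2))))) = Mul(43067, Add(-46048, Add(21971, Pow(-10989, Rational(1, 2))))) = Mul(43067, Add(-46048, Add(21971, Mul(3, I, Pow(1221, Rational(1, 2)))))) = Mul(43067, Add(-24077, Mul(3, I, Pow(1221, Rational(1, 2))))) = Add(-1036924159, Mul(129201, I, Pow(1221, Rational(1, 2))))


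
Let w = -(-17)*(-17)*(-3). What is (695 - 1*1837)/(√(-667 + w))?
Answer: -571*√2/10 ≈ -80.752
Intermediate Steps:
w = 867 (w = -17*17*(-3) = -289*(-3) = 867)
(695 - 1*1837)/(√(-667 + w)) = (695 - 1*1837)/(√(-667 + 867)) = (695 - 1837)/(√200) = -1142*√2/20 = -571*√2/10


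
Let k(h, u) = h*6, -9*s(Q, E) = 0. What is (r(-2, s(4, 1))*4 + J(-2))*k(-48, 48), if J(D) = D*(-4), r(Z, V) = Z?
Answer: 0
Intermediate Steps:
s(Q, E) = 0 (s(Q, E) = -1/9*0 = 0)
k(h, u) = 6*h
J(D) = -4*D
(r(-2, s(4, 1))*4 + J(-2))*k(-48, 48) = (-2*4 - 4*(-2))*(6*(-48)) = (-8 + 8)*(-288) = 0*(-288) = 0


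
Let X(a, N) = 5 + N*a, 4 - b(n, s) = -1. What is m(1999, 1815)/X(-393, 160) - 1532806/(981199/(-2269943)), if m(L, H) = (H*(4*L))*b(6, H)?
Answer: 8747798381700818/2467715485 ≈ 3.5449e+6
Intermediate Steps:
b(n, s) = 5 (b(n, s) = 4 - 1*(-1) = 4 + 1 = 5)
m(L, H) = 20*H*L (m(L, H) = (H*(4*L))*5 = (4*H*L)*5 = 20*H*L)
m(1999, 1815)/X(-393, 160) - 1532806/(981199/(-2269943)) = (20*1815*1999)/(5 + 160*(-393)) - 1532806/(981199/(-2269943)) = 72563700/(5 - 62880) - 1532806/(981199*(-1/2269943)) = 72563700/(-62875) - 1532806/(-981199/2269943) = 72563700*(-1/62875) - 1532806*(-2269943/981199) = -2902548/2515 + 3479382250058/981199 = 8747798381700818/2467715485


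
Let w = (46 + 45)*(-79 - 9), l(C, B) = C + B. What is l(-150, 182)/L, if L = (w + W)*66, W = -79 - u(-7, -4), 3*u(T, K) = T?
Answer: -8/133397 ≈ -5.9971e-5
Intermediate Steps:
l(C, B) = B + C
u(T, K) = T/3
w = -8008 (w = 91*(-88) = -8008)
W = -230/3 (W = -79 - (-7)/3 = -79 - 1*(-7/3) = -79 + 7/3 = -230/3 ≈ -76.667)
L = -533588 (L = (-8008 - 230/3)*66 = -24254/3*66 = -533588)
l(-150, 182)/L = (182 - 150)/(-533588) = 32*(-1/533588) = -8/133397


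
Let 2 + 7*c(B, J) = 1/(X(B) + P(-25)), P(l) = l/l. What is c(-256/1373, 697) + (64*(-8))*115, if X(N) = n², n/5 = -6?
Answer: -371357961/6307 ≈ -58880.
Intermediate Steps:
n = -30 (n = 5*(-6) = -30)
X(N) = 900 (X(N) = (-30)² = 900)
P(l) = 1
c(B, J) = -1801/6307 (c(B, J) = -2/7 + 1/(7*(900 + 1)) = -2/7 + (⅐)/901 = -2/7 + (⅐)*(1/901) = -2/7 + 1/6307 = -1801/6307)
c(-256/1373, 697) + (64*(-8))*115 = -1801/6307 + (64*(-8))*115 = -1801/6307 - 512*115 = -1801/6307 - 58880 = -371357961/6307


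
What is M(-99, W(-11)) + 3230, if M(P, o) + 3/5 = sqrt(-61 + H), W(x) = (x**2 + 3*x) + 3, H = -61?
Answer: 16147/5 + I*sqrt(122) ≈ 3229.4 + 11.045*I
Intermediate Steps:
W(x) = 3 + x**2 + 3*x
M(P, o) = -3/5 + I*sqrt(122) (M(P, o) = -3/5 + sqrt(-61 - 61) = -3/5 + sqrt(-122) = -3/5 + I*sqrt(122))
M(-99, W(-11)) + 3230 = (-3/5 + I*sqrt(122)) + 3230 = 16147/5 + I*sqrt(122)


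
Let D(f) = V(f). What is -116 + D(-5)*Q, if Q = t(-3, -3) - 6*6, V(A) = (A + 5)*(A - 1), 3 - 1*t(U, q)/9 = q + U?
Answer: -116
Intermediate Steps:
t(U, q) = 27 - 9*U - 9*q (t(U, q) = 27 - 9*(q + U) = 27 - 9*(U + q) = 27 + (-9*U - 9*q) = 27 - 9*U - 9*q)
V(A) = (-1 + A)*(5 + A) (V(A) = (5 + A)*(-1 + A) = (-1 + A)*(5 + A))
D(f) = -5 + f**2 + 4*f
Q = 45 (Q = (27 - 9*(-3) - 9*(-3)) - 6*6 = (27 + 27 + 27) - 36 = 81 - 36 = 45)
-116 + D(-5)*Q = -116 + (-5 + (-5)**2 + 4*(-5))*45 = -116 + (-5 + 25 - 20)*45 = -116 + 0*45 = -116 + 0 = -116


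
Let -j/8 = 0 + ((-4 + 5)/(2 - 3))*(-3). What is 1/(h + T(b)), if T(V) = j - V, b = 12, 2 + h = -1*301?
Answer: -1/339 ≈ -0.0029499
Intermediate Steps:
h = -303 (h = -2 - 1*301 = -2 - 301 = -303)
j = -24 (j = -8*(0 + ((-4 + 5)/(2 - 3))*(-3)) = -8*(0 + (1/(-1))*(-3)) = -8*(0 + (1*(-1))*(-3)) = -8*(0 - 1*(-3)) = -8*(0 + 3) = -8*3 = -24)
T(V) = -24 - V
1/(h + T(b)) = 1/(-303 + (-24 - 1*12)) = 1/(-303 + (-24 - 12)) = 1/(-303 - 36) = 1/(-339) = -1/339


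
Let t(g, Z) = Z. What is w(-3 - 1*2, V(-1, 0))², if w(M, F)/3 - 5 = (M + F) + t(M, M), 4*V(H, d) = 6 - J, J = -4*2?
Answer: 81/4 ≈ 20.250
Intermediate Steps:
J = -8
V(H, d) = 7/2 (V(H, d) = (6 - 1*(-8))/4 = (6 + 8)/4 = (¼)*14 = 7/2)
w(M, F) = 15 + 3*F + 6*M (w(M, F) = 15 + 3*((M + F) + M) = 15 + 3*((F + M) + M) = 15 + 3*(F + 2*M) = 15 + (3*F + 6*M) = 15 + 3*F + 6*M)
w(-3 - 1*2, V(-1, 0))² = (15 + 3*(7/2) + 6*(-3 - 1*2))² = (15 + 21/2 + 6*(-3 - 2))² = (15 + 21/2 + 6*(-5))² = (15 + 21/2 - 30)² = (-9/2)² = 81/4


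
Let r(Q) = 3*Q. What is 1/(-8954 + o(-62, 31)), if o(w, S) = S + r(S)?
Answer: -1/8830 ≈ -0.00011325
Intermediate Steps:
o(w, S) = 4*S (o(w, S) = S + 3*S = 4*S)
1/(-8954 + o(-62, 31)) = 1/(-8954 + 4*31) = 1/(-8954 + 124) = 1/(-8830) = -1/8830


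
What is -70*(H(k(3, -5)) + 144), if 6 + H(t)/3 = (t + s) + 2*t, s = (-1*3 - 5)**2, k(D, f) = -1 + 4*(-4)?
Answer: -11550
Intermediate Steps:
k(D, f) = -17 (k(D, f) = -1 - 16 = -17)
s = 64 (s = (-3 - 5)**2 = (-8)**2 = 64)
H(t) = 174 + 9*t (H(t) = -18 + 3*((t + 64) + 2*t) = -18 + 3*((64 + t) + 2*t) = -18 + 3*(64 + 3*t) = -18 + (192 + 9*t) = 174 + 9*t)
-70*(H(k(3, -5)) + 144) = -70*((174 + 9*(-17)) + 144) = -70*((174 - 153) + 144) = -70*(21 + 144) = -70*165 = -11550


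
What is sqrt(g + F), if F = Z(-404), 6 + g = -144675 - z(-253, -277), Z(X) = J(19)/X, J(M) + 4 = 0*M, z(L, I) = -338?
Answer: I*sqrt(1472442842)/101 ≈ 379.92*I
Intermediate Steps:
J(M) = -4 (J(M) = -4 + 0*M = -4 + 0 = -4)
Z(X) = -4/X
g = -144343 (g = -6 + (-144675 - 1*(-338)) = -6 + (-144675 + 338) = -6 - 144337 = -144343)
F = 1/101 (F = -4/(-404) = -4*(-1/404) = 1/101 ≈ 0.0099010)
sqrt(g + F) = sqrt(-144343 + 1/101) = sqrt(-14578642/101) = I*sqrt(1472442842)/101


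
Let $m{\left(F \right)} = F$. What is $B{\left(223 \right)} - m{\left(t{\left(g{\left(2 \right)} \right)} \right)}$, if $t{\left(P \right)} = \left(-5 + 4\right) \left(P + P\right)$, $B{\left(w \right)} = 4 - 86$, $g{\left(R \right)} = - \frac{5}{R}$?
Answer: $-87$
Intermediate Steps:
$B{\left(w \right)} = -82$ ($B{\left(w \right)} = 4 - 86 = -82$)
$t{\left(P \right)} = - 2 P$
$B{\left(223 \right)} - m{\left(t{\left(g{\left(2 \right)} \right)} \right)} = -82 - - 2 \left(- \frac{5}{2}\right) = -82 - - 2 \left(\left(-5\right) \frac{1}{2}\right) = -82 - \left(-2\right) \left(- \frac{5}{2}\right) = -82 - 5 = -87$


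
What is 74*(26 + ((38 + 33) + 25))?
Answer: 9028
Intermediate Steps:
74*(26 + ((38 + 33) + 25)) = 74*(26 + (71 + 25)) = 74*(26 + 96) = 74*122 = 9028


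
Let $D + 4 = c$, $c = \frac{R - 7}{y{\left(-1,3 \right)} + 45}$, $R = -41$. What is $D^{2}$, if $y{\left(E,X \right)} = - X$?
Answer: $\frac{1296}{49} \approx 26.449$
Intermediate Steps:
$c = - \frac{8}{7}$ ($c = \frac{-41 - 7}{\left(-1\right) 3 + 45} = - \frac{48}{-3 + 45} = - \frac{48}{42} = \left(-48\right) \frac{1}{42} = - \frac{8}{7} \approx -1.1429$)
$D = - \frac{36}{7}$ ($D = -4 - \frac{8}{7} = - \frac{36}{7} \approx -5.1429$)
$D^{2} = \left(- \frac{36}{7}\right)^{2} = \frac{1296}{49}$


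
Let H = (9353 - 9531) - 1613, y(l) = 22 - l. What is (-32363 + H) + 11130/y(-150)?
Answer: -2931679/86 ≈ -34089.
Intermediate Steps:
H = -1791 (H = -178 - 1613 = -1791)
(-32363 + H) + 11130/y(-150) = (-32363 - 1791) + 11130/(22 - 1*(-150)) = -34154 + 11130/(22 + 150) = -34154 + 11130/172 = -34154 + 11130*(1/172) = -34154 + 5565/86 = -2931679/86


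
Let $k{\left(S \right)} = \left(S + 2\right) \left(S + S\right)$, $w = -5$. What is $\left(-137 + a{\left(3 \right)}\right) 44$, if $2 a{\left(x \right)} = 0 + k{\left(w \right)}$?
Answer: $-5368$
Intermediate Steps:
$k{\left(S \right)} = 2 S \left(2 + S\right)$ ($k{\left(S \right)} = \left(2 + S\right) 2 S = 2 S \left(2 + S\right)$)
$a{\left(x \right)} = 15$ ($a{\left(x \right)} = \frac{0 + 2 \left(-5\right) \left(2 - 5\right)}{2} = \frac{0 + 2 \left(-5\right) \left(-3\right)}{2} = \frac{0 + 30}{2} = \frac{1}{2} \cdot 30 = 15$)
$\left(-137 + a{\left(3 \right)}\right) 44 = \left(-137 + 15\right) 44 = \left(-122\right) 44 = -5368$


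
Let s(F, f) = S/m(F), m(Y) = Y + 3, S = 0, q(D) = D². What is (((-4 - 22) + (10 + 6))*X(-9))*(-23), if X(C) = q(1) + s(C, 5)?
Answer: 230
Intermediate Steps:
m(Y) = 3 + Y
s(F, f) = 0 (s(F, f) = 0/(3 + F) = 0)
X(C) = 1 (X(C) = 1² + 0 = 1 + 0 = 1)
(((-4 - 22) + (10 + 6))*X(-9))*(-23) = (((-4 - 22) + (10 + 6))*1)*(-23) = ((-26 + 16)*1)*(-23) = -10*1*(-23) = -10*(-23) = 230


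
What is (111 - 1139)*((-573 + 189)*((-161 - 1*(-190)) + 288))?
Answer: 125136384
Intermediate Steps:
(111 - 1139)*((-573 + 189)*((-161 - 1*(-190)) + 288)) = -(-394752)*((-161 + 190) + 288) = -(-394752)*(29 + 288) = -(-394752)*317 = -1028*(-121728) = 125136384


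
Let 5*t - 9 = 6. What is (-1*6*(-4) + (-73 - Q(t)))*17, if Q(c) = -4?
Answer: -765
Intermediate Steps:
t = 3 (t = 9/5 + (⅕)*6 = 9/5 + 6/5 = 3)
(-1*6*(-4) + (-73 - Q(t)))*17 = (-1*6*(-4) + (-73 - 1*(-4)))*17 = (-6*(-4) + (-73 + 4))*17 = (24 - 69)*17 = -45*17 = -765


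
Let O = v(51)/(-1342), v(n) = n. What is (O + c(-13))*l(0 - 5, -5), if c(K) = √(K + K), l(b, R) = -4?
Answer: 102/671 - 4*I*√26 ≈ 0.15201 - 20.396*I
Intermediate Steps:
c(K) = √2*√K (c(K) = √(2*K) = √2*√K)
O = -51/1342 (O = 51/(-1342) = 51*(-1/1342) = -51/1342 ≈ -0.038003)
(O + c(-13))*l(0 - 5, -5) = (-51/1342 + √2*√(-13))*(-4) = (-51/1342 + √2*(I*√13))*(-4) = (-51/1342 + I*√26)*(-4) = 102/671 - 4*I*√26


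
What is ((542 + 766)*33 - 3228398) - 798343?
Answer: -3983577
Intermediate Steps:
((542 + 766)*33 - 3228398) - 798343 = (1308*33 - 3228398) - 798343 = (43164 - 3228398) - 798343 = -3185234 - 798343 = -3983577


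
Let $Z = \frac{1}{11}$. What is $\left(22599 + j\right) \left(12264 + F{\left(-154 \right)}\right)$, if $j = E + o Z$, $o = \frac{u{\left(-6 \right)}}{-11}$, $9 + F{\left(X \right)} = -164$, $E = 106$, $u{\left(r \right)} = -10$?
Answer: $\frac{33217785665}{121} \approx 2.7453 \cdot 10^{8}$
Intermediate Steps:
$Z = \frac{1}{11} \approx 0.090909$
$F{\left(X \right)} = -173$ ($F{\left(X \right)} = -9 - 164 = -173$)
$o = \frac{10}{11}$ ($o = - \frac{10}{-11} = \left(-10\right) \left(- \frac{1}{11}\right) = \frac{10}{11} \approx 0.90909$)
$j = \frac{12836}{121}$ ($j = 106 + \frac{10}{11} \cdot \frac{1}{11} = 106 + \frac{10}{121} = \frac{12836}{121} \approx 106.08$)
$\left(22599 + j\right) \left(12264 + F{\left(-154 \right)}\right) = \left(22599 + \frac{12836}{121}\right) \left(12264 - 173\right) = \frac{2747315}{121} \cdot 12091 = \frac{33217785665}{121}$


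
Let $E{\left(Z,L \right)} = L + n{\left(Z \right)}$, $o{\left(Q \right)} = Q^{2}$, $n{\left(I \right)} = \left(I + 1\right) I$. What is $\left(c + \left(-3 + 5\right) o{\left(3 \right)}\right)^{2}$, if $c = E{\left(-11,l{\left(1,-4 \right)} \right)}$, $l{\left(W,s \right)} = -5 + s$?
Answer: $14161$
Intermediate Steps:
$n{\left(I \right)} = I \left(1 + I\right)$ ($n{\left(I \right)} = \left(1 + I\right) I = I \left(1 + I\right)$)
$E{\left(Z,L \right)} = L + Z \left(1 + Z\right)$
$c = 101$ ($c = \left(-5 - 4\right) - 11 \left(1 - 11\right) = -9 - -110 = -9 + 110 = 101$)
$\left(c + \left(-3 + 5\right) o{\left(3 \right)}\right)^{2} = \left(101 + \left(-3 + 5\right) 3^{2}\right)^{2} = \left(101 + 2 \cdot 9\right)^{2} = \left(101 + 18\right)^{2} = 119^{2} = 14161$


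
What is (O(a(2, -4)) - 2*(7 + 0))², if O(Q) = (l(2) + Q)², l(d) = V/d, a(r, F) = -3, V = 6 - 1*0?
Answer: 196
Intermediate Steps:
V = 6 (V = 6 + 0 = 6)
l(d) = 6/d
O(Q) = (3 + Q)² (O(Q) = (6/2 + Q)² = (6*(½) + Q)² = (3 + Q)²)
(O(a(2, -4)) - 2*(7 + 0))² = ((3 - 3)² - 2*(7 + 0))² = (0² - 2*7)² = (0 - 14)² = (-14)² = 196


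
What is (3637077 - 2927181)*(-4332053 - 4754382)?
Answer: -6450423860760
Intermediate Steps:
(3637077 - 2927181)*(-4332053 - 4754382) = 709896*(-9086435) = -6450423860760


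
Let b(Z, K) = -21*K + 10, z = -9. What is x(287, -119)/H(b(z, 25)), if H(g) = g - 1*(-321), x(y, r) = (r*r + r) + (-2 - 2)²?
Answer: -7029/97 ≈ -72.464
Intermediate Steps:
x(y, r) = 16 + r + r² (x(y, r) = (r² + r) + (-4)² = (r + r²) + 16 = 16 + r + r²)
b(Z, K) = 10 - 21*K
H(g) = 321 + g (H(g) = g + 321 = 321 + g)
x(287, -119)/H(b(z, 25)) = (16 - 119 + (-119)²)/(321 + (10 - 21*25)) = (16 - 119 + 14161)/(321 + (10 - 525)) = 14058/(321 - 515) = 14058/(-194) = 14058*(-1/194) = -7029/97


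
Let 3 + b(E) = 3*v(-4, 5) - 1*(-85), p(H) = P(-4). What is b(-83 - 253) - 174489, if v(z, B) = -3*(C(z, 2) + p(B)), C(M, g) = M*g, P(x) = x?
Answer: -174299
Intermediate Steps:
p(H) = -4
v(z, B) = 12 - 6*z (v(z, B) = -3*(z*2 - 4) = -3*(2*z - 4) = -3*(-4 + 2*z) = 12 - 6*z)
b(E) = 190 (b(E) = -3 + (3*(12 - 6*(-4)) - 1*(-85)) = -3 + (3*(12 + 24) + 85) = -3 + (3*36 + 85) = -3 + (108 + 85) = -3 + 193 = 190)
b(-83 - 253) - 174489 = 190 - 174489 = -174299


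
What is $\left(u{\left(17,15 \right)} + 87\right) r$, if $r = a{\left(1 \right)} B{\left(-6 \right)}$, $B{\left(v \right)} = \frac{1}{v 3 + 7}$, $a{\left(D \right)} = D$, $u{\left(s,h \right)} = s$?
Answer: $- \frac{104}{11} \approx -9.4545$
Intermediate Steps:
$B{\left(v \right)} = \frac{1}{7 + 3 v}$ ($B{\left(v \right)} = \frac{1}{3 v + 7} = \frac{1}{7 + 3 v}$)
$r = - \frac{1}{11}$ ($r = 1 \frac{1}{7 + 3 \left(-6\right)} = 1 \frac{1}{7 - 18} = 1 \frac{1}{-11} = 1 \left(- \frac{1}{11}\right) = - \frac{1}{11} \approx -0.090909$)
$\left(u{\left(17,15 \right)} + 87\right) r = \left(17 + 87\right) \left(- \frac{1}{11}\right) = 104 \left(- \frac{1}{11}\right) = - \frac{104}{11}$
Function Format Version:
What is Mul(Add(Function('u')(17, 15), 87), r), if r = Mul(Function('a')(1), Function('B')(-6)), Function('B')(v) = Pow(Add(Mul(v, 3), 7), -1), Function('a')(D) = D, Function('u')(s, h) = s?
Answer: Rational(-104, 11) ≈ -9.4545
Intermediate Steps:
Function('B')(v) = Pow(Add(7, Mul(3, v)), -1) (Function('B')(v) = Pow(Add(Mul(3, v), 7), -1) = Pow(Add(7, Mul(3, v)), -1))
r = Rational(-1, 11) (r = Mul(1, Pow(Add(7, Mul(3, -6)), -1)) = Mul(1, Pow(Add(7, -18), -1)) = Mul(1, Pow(-11, -1)) = Mul(1, Rational(-1, 11)) = Rational(-1, 11) ≈ -0.090909)
Mul(Add(Function('u')(17, 15), 87), r) = Mul(Add(17, 87), Rational(-1, 11)) = Mul(104, Rational(-1, 11)) = Rational(-104, 11)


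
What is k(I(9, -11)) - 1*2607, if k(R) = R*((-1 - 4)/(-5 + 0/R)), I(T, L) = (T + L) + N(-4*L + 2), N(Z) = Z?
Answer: -2563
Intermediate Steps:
I(T, L) = 2 + T - 3*L (I(T, L) = (T + L) + (-4*L + 2) = (L + T) + (2 - 4*L) = 2 + T - 3*L)
k(R) = R (k(R) = R*(-5/(-5 + 0)) = R*(-5/(-5)) = R*(-5*(-⅕)) = R*1 = R)
k(I(9, -11)) - 1*2607 = (2 + 9 - 3*(-11)) - 1*2607 = (2 + 9 + 33) - 2607 = 44 - 2607 = -2563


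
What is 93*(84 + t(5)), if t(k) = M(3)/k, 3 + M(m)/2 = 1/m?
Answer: 38564/5 ≈ 7712.8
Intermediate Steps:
M(m) = -6 + 2/m
t(k) = -16/(3*k) (t(k) = (-6 + 2/3)/k = -16/(3*k))
93*(84 + t(5)) = 93*(84 - 16/3/5) = 93*(84 - 16/3*1/5) = 93*(84 - 16/15) = 93*(1244/15) = 38564/5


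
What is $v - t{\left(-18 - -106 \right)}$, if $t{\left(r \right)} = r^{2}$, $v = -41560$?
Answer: $-49304$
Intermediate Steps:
$v - t{\left(-18 - -106 \right)} = -41560 - \left(-18 - -106\right)^{2} = -41560 - \left(-18 + 106\right)^{2} = -41560 - 88^{2} = -41560 - 7744 = -49304$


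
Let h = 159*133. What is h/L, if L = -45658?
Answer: -21147/45658 ≈ -0.46316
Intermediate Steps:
h = 21147
h/L = 21147/(-45658) = 21147*(-1/45658) = -21147/45658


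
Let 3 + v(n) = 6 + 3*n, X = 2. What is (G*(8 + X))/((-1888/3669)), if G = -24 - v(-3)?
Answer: 165105/472 ≈ 349.80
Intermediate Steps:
v(n) = 3 + 3*n (v(n) = -3 + (6 + 3*n) = 3 + 3*n)
G = -18 (G = -24 - (3 + 3*(-3)) = -24 - (3 - 9) = -24 - 1*(-6) = -24 + 6 = -18)
(G*(8 + X))/((-1888/3669)) = (-18*(8 + 2))/((-1888/3669)) = (-18*10)/((-1888*1/3669)) = -180/(-1888/3669) = -180*(-3669/1888) = 165105/472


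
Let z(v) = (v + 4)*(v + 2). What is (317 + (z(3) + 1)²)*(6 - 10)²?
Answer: 25808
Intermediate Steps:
z(v) = (2 + v)*(4 + v) (z(v) = (4 + v)*(2 + v) = (2 + v)*(4 + v))
(317 + (z(3) + 1)²)*(6 - 10)² = (317 + ((8 + 3² + 6*3) + 1)²)*(6 - 10)² = (317 + ((8 + 9 + 18) + 1)²)*(-4)² = (317 + (35 + 1)²)*16 = (317 + 36²)*16 = (317 + 1296)*16 = 1613*16 = 25808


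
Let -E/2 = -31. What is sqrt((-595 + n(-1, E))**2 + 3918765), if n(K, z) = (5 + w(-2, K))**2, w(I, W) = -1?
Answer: sqrt(4254006) ≈ 2062.5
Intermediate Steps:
E = 62 (E = -2*(-31) = 62)
n(K, z) = 16 (n(K, z) = (5 - 1)**2 = 4**2 = 16)
sqrt((-595 + n(-1, E))**2 + 3918765) = sqrt((-595 + 16)**2 + 3918765) = sqrt((-579)**2 + 3918765) = sqrt(335241 + 3918765) = sqrt(4254006)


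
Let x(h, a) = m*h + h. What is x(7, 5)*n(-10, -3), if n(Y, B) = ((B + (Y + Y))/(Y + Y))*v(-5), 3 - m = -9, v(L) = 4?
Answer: 2093/5 ≈ 418.60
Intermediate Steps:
m = 12 (m = 3 - 1*(-9) = 3 + 9 = 12)
x(h, a) = 13*h (x(h, a) = 12*h + h = 13*h)
n(Y, B) = 2*(B + 2*Y)/Y (n(Y, B) = ((B + (Y + Y))/(Y + Y))*4 = ((B + 2*Y)/((2*Y)))*4 = ((B + 2*Y)*(1/(2*Y)))*4 = ((B + 2*Y)/(2*Y))*4 = 2*(B + 2*Y)/Y)
x(7, 5)*n(-10, -3) = (13*7)*(4 + 2*(-3)/(-10)) = 91*(4 + 2*(-3)*(-⅒)) = 91*(4 + ⅗) = 91*(23/5) = 2093/5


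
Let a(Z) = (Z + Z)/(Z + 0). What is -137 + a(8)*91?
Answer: 45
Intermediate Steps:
a(Z) = 2 (a(Z) = (2*Z)/Z = 2)
-137 + a(8)*91 = -137 + 2*91 = -137 + 182 = 45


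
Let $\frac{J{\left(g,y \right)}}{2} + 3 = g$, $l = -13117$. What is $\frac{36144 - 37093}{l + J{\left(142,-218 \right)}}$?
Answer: $\frac{949}{12839} \approx 0.073915$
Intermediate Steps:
$J{\left(g,y \right)} = -6 + 2 g$
$\frac{36144 - 37093}{l + J{\left(142,-218 \right)}} = \frac{36144 - 37093}{-13117 + \left(-6 + 2 \cdot 142\right)} = - \frac{949}{-13117 + \left(-6 + 284\right)} = - \frac{949}{-13117 + 278} = - \frac{949}{-12839} = \left(-949\right) \left(- \frac{1}{12839}\right) = \frac{949}{12839}$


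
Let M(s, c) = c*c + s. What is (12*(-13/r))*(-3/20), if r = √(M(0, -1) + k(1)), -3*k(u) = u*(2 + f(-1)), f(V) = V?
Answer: 117*√6/10 ≈ 28.659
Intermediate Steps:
M(s, c) = s + c² (M(s, c) = c² + s = s + c²)
k(u) = -u/3 (k(u) = -u*(2 - 1)/3 = -u/3)
r = √6/3 (r = √((0 + (-1)²) - ⅓*1) = √((0 + 1) - ⅓) = √(1 - ⅓) = √(⅔) = √6/3 ≈ 0.81650)
(12*(-13/r))*(-3/20) = (12*(-13*√6/2))*(-3/20) = -78*√6*(-3/20) = 117*√6/10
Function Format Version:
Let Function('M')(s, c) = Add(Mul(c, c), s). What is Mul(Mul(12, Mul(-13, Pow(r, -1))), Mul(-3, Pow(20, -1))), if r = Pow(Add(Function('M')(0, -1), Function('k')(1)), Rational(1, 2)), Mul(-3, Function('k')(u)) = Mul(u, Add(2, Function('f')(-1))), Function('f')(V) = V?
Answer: Mul(Rational(117, 10), Pow(6, Rational(1, 2))) ≈ 28.659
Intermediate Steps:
Function('M')(s, c) = Add(s, Pow(c, 2)) (Function('M')(s, c) = Add(Pow(c, 2), s) = Add(s, Pow(c, 2)))
Function('k')(u) = Mul(Rational(-1, 3), u) (Function('k')(u) = Mul(Rational(-1, 3), Mul(u, Add(2, -1))) = Mul(Rational(-1, 3), Mul(u, 1)) = Mul(Rational(-1, 3), u))
r = Mul(Rational(1, 3), Pow(6, Rational(1, 2))) (r = Pow(Add(Add(0, Pow(-1, 2)), Mul(Rational(-1, 3), 1)), Rational(1, 2)) = Pow(Add(Add(0, 1), Rational(-1, 3)), Rational(1, 2)) = Pow(Add(1, Rational(-1, 3)), Rational(1, 2)) = Pow(Rational(2, 3), Rational(1, 2)) = Mul(Rational(1, 3), Pow(6, Rational(1, 2))) ≈ 0.81650)
Mul(Mul(12, Mul(-13, Pow(r, -1))), Mul(-3, Pow(20, -1))) = Mul(Mul(12, Mul(-13, Pow(Mul(Rational(1, 3), Pow(6, Rational(1, 2))), -1))), Mul(-3, Pow(20, -1))) = Mul(Mul(12, Mul(-13, Mul(Rational(1, 2), Pow(6, Rational(1, 2))))), Mul(-3, Rational(1, 20))) = Mul(Mul(12, Mul(Rational(-13, 2), Pow(6, Rational(1, 2)))), Rational(-3, 20)) = Mul(Mul(-78, Pow(6, Rational(1, 2))), Rational(-3, 20)) = Mul(Rational(117, 10), Pow(6, Rational(1, 2)))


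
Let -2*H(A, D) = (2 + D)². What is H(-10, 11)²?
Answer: 28561/4 ≈ 7140.3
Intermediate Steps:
H(A, D) = -(2 + D)²/2
H(-10, 11)² = (-(2 + 11)²/2)² = (-½*13²)² = (-½*169)² = (-169/2)² = 28561/4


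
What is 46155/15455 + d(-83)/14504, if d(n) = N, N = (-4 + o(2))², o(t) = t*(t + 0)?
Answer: 9231/3091 ≈ 2.9864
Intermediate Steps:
o(t) = t² (o(t) = t*t = t²)
N = 0 (N = (-4 + 2²)² = (-4 + 4)² = 0² = 0)
d(n) = 0
46155/15455 + d(-83)/14504 = 46155/15455 + 0/14504 = 46155*(1/15455) + 0*(1/14504) = 9231/3091 + 0 = 9231/3091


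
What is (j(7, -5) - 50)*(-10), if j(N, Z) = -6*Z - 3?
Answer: 230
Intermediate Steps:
j(N, Z) = -3 - 6*Z
(j(7, -5) - 50)*(-10) = ((-3 - 6*(-5)) - 50)*(-10) = ((-3 + 30) - 50)*(-10) = (27 - 50)*(-10) = -23*(-10) = 230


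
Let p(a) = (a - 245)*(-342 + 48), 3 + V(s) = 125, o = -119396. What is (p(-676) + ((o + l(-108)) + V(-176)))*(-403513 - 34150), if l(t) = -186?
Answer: -66224539182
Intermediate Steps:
V(s) = 122 (V(s) = -3 + 125 = 122)
p(a) = 72030 - 294*a (p(a) = (-245 + a)*(-294) = 72030 - 294*a)
(p(-676) + ((o + l(-108)) + V(-176)))*(-403513 - 34150) = ((72030 - 294*(-676)) + ((-119396 - 186) + 122))*(-403513 - 34150) = ((72030 + 198744) + (-119582 + 122))*(-437663) = (270774 - 119460)*(-437663) = 151314*(-437663) = -66224539182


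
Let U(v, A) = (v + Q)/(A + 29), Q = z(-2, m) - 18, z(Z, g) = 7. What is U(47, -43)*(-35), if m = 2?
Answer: 90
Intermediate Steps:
Q = -11 (Q = 7 - 18 = -11)
U(v, A) = (-11 + v)/(29 + A) (U(v, A) = (v - 11)/(A + 29) = (-11 + v)/(29 + A))
U(47, -43)*(-35) = ((-11 + 47)/(29 - 43))*(-35) = (36/(-14))*(-35) = -1/14*36*(-35) = -18/7*(-35) = 90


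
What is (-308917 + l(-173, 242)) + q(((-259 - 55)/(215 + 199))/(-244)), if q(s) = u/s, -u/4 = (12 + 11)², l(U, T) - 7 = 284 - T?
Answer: -155367204/157 ≈ -9.8960e+5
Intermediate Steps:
l(U, T) = 291 - T (l(U, T) = 7 + (284 - T) = 291 - T)
u = -2116 (u = -4*(12 + 11)² = -4*23² = -4*529 = -2116)
q(s) = -2116/s
(-308917 + l(-173, 242)) + q(((-259 - 55)/(215 + 199))/(-244)) = (-308917 + (291 - 1*242)) - 2116*(-244*(215 + 199)/(-259 - 55)) = (-308917 + (291 - 242)) - 2116/(-314/414*(-1/244)) = (-308917 + 49) - 2116/(-314*1/414*(-1/244)) = -308868 - 2116/((-157/207*(-1/244))) = -308868 - 2116/157/50508 = -308868 - 2116*50508/157 = -308868 - 106874928/157 = -155367204/157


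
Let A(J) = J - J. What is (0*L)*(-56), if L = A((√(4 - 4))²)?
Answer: 0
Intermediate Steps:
A(J) = 0
L = 0
(0*L)*(-56) = (0*0)*(-56) = 0*(-56) = 0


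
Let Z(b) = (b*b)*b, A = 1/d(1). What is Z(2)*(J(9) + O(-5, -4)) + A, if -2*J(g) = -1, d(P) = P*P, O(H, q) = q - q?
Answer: 5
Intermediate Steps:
O(H, q) = 0
d(P) = P²
J(g) = ½ (J(g) = -½*(-1) = ½)
A = 1 (A = 1/(1²) = 1/1 = 1)
Z(b) = b³ (Z(b) = b²*b = b³)
Z(2)*(J(9) + O(-5, -4)) + A = 2³*(½ + 0) + 1 = 8*(½) + 1 = 4 + 1 = 5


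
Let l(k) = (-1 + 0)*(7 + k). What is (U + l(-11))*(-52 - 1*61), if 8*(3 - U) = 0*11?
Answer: -791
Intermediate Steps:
l(k) = -7 - k (l(k) = -(7 + k) = -7 - k)
U = 3 (U = 3 - 0*11 = 3 - ⅛*0 = 3 + 0 = 3)
(U + l(-11))*(-52 - 1*61) = (3 + (-7 - 1*(-11)))*(-52 - 1*61) = (3 + (-7 + 11))*(-52 - 61) = (3 + 4)*(-113) = 7*(-113) = -791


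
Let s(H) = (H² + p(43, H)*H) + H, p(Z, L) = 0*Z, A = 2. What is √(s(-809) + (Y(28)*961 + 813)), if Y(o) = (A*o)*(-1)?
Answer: 3*√66741 ≈ 775.03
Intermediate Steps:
p(Z, L) = 0
Y(o) = -2*o (Y(o) = (2*o)*(-1) = -2*o)
s(H) = H + H² (s(H) = (H² + 0*H) + H = (H² + 0) + H = H² + H = H + H²)
√(s(-809) + (Y(28)*961 + 813)) = √(-809*(1 - 809) + (-2*28*961 + 813)) = √(-809*(-808) + (-56*961 + 813)) = √(653672 + (-53816 + 813)) = √(653672 - 53003) = √600669 = 3*√66741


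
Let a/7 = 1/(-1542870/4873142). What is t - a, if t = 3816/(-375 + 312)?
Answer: -29670923/771435 ≈ -38.462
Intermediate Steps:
a = -2436571/110205 (a = 7/((-1542870/4873142)) = 7/((-1542870*1/4873142)) = 7/(-771435/2436571) = 7*(-2436571/771435) = -2436571/110205 ≈ -22.109)
t = -424/7 (t = 3816/(-63) = 3816*(-1/63) = -424/7 ≈ -60.571)
t - a = -424/7 - 1*(-2436571/110205) = -424/7 + 2436571/110205 = -29670923/771435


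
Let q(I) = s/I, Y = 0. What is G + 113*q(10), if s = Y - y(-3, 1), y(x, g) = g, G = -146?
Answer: -1573/10 ≈ -157.30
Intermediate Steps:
s = -1 (s = 0 - 1*1 = 0 - 1 = -1)
q(I) = -1/I
G + 113*q(10) = -146 + 113*(-1/10) = -146 - 113/10 = -1573/10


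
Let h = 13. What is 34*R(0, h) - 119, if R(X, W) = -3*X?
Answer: -119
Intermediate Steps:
34*R(0, h) - 119 = 34*(-3*0) - 119 = 34*0 - 119 = 0 - 119 = -119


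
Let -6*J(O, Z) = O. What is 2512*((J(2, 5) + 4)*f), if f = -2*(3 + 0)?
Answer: -55264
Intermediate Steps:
J(O, Z) = -O/6
f = -6 (f = -2*3 = -6)
2512*((J(2, 5) + 4)*f) = 2512*((-⅙*2 + 4)*(-6)) = 2512*((-⅓ + 4)*(-6)) = 2512*((11/3)*(-6)) = 2512*(-22) = -55264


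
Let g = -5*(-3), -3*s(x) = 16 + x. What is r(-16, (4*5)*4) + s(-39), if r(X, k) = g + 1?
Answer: 71/3 ≈ 23.667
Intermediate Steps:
s(x) = -16/3 - x/3 (s(x) = -(16 + x)/3 = -16/3 - x/3)
g = 15
r(X, k) = 16 (r(X, k) = 15 + 1 = 16)
r(-16, (4*5)*4) + s(-39) = 16 + (-16/3 - ⅓*(-39)) = 16 + (-16/3 + 13) = 16 + 23/3 = 71/3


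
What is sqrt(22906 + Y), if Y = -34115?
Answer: I*sqrt(11209) ≈ 105.87*I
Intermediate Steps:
sqrt(22906 + Y) = sqrt(22906 - 34115) = sqrt(-11209) = I*sqrt(11209)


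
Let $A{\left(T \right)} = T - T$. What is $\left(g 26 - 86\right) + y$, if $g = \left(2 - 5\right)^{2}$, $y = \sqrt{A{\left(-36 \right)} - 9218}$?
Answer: $148 + i \sqrt{9218} \approx 148.0 + 96.01 i$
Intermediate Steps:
$A{\left(T \right)} = 0$
$y = i \sqrt{9218}$ ($y = \sqrt{0 - 9218} = \sqrt{-9218} = i \sqrt{9218} \approx 96.01 i$)
$g = 9$ ($g = \left(-3\right)^{2} = 9$)
$\left(g 26 - 86\right) + y = \left(9 \cdot 26 - 86\right) + i \sqrt{9218} = \left(234 - 86\right) + i \sqrt{9218} = 148 + i \sqrt{9218}$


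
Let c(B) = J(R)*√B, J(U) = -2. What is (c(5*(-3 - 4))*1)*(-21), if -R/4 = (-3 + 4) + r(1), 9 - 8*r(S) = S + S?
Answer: 42*I*√35 ≈ 248.48*I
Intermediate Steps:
r(S) = 9/8 - S/4 (r(S) = 9/8 - (S + S)/8 = 9/8 - S/4)
R = -15/2 (R = -4*((-3 + 4) + (9/8 - ¼*1)) = -4*(1 + (9/8 - ¼)) = -4*(1 + 7/8) = -4*15/8 = -15/2 ≈ -7.5000)
c(B) = -2*√B
(c(5*(-3 - 4))*1)*(-21) = (-2*√5*√(-3 - 4)*1)*(-21) = (-2*I*√35*1)*(-21) = -2*I*√35*(-21) = 42*I*√35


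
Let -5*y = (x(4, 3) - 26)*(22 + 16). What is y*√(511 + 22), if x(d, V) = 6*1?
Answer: 152*√533 ≈ 3509.2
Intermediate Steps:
x(d, V) = 6
y = 152 (y = -(6 - 26)*(22 + 16)/5 = -(-4)*38 = -⅕*(-760) = 152)
y*√(511 + 22) = 152*√(511 + 22) = 152*√533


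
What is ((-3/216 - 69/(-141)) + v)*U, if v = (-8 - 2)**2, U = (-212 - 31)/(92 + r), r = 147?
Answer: -9180243/89864 ≈ -102.16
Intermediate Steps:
U = -243/239 (U = (-212 - 31)/(92 + 147) = -243/239 ≈ -1.0167)
v = 100 (v = (-10)**2 = 100)
((-3/216 - 69/(-141)) + v)*U = ((-3/216 - 69/(-141)) + 100)*(-243/239) = ((-3*1/216 - 69*(-1/141)) + 100)*(-243/239) = ((-1/72 + 23/47) + 100)*(-243/239) = (1609/3384 + 100)*(-243/239) = (340009/3384)*(-243/239) = -9180243/89864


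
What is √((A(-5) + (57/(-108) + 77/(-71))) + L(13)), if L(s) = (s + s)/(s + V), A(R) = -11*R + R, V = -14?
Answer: √4062833/426 ≈ 4.7316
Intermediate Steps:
A(R) = -10*R
L(s) = 2*s/(-14 + s) (L(s) = (s + s)/(s - 14) = (2*s)/(-14 + s) = 2*s/(-14 + s))
√((A(-5) + (57/(-108) + 77/(-71))) + L(13)) = √((-10*(-5) + (57/(-108) + 77/(-71))) + 2*13/(-14 + 13)) = √((50 + (57*(-1/108) + 77*(-1/71))) + 2*13/(-1)) = √((50 + (-19/36 - 77/71)) + 2*13*(-1)) = √((50 - 4121/2556) - 26) = √(123679/2556 - 26) = √(57223/2556) = √4062833/426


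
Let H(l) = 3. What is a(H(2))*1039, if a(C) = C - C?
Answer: 0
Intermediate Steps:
a(C) = 0
a(H(2))*1039 = 0*1039 = 0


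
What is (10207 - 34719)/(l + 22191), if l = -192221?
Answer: 12256/85015 ≈ 0.14416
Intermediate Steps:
(10207 - 34719)/(l + 22191) = (10207 - 34719)/(-192221 + 22191) = -24512/(-170030) = -24512*(-1/170030) = 12256/85015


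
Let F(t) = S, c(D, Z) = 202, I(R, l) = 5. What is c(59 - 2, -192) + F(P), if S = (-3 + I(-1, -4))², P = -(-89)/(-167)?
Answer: 206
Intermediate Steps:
P = -89/167 (P = -(-89)*(-1)/167 = -1*89/167 = -89/167 ≈ -0.53293)
S = 4 (S = (-3 + 5)² = 2² = 4)
F(t) = 4
c(59 - 2, -192) + F(P) = 202 + 4 = 206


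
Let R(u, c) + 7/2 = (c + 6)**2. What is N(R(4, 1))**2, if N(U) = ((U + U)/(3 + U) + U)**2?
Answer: 7135937940219361/1416468496 ≈ 5.0378e+6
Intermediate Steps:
R(u, c) = -7/2 + (6 + c)**2 (R(u, c) = -7/2 + (c + 6)**2 = -7/2 + (6 + c)**2)
N(U) = (U + 2*U/(3 + U))**2 (N(U) = ((2*U)/(3 + U) + U)**2 = (2*U/(3 + U) + U)**2 = (U + 2*U/(3 + U))**2)
N(R(4, 1))**2 = ((-7/2 + (6 + 1)**2)**2*(5 + (-7/2 + (6 + 1)**2))**2/(3 + (-7/2 + (6 + 1)**2))**2)**2 = ((-7/2 + 7**2)**2*(5 + (-7/2 + 7**2))**2/(3 + (-7/2 + 7**2))**2)**2 = ((-7/2 + 49)**2*(5 + (-7/2 + 49))**2/(3 + (-7/2 + 49))**2)**2 = ((91/2)**2*(5 + 91/2)**2/(3 + 91/2)**2)**2 = (8281*(101/2)**2/(4*(97/2)**2))**2 = ((8281/4)*(4/9409)*(10201/4))**2 = (84474481/37636)**2 = 7135937940219361/1416468496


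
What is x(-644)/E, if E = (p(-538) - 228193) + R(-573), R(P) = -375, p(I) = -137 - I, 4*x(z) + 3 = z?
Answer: 647/912668 ≈ 0.00070891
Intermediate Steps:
x(z) = -¾ + z/4
E = -228167 (E = ((-137 - 1*(-538)) - 228193) - 375 = ((-137 + 538) - 228193) - 375 = (401 - 228193) - 375 = -227792 - 375 = -228167)
x(-644)/E = (-¾ + (¼)*(-644))/(-228167) = (-¾ - 161)*(-1/228167) = -647/4*(-1/228167) = 647/912668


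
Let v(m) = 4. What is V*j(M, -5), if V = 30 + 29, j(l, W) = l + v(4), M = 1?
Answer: 295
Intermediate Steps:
j(l, W) = 4 + l (j(l, W) = l + 4 = 4 + l)
V = 59
V*j(M, -5) = 59*(4 + 1) = 59*5 = 295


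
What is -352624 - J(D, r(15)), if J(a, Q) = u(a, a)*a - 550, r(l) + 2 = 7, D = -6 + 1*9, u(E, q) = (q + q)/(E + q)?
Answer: -352077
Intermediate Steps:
u(E, q) = 2*q/(E + q) (u(E, q) = (2*q)/(E + q) = 2*q/(E + q))
D = 3 (D = -6 + 9 = 3)
r(l) = 5 (r(l) = -2 + 7 = 5)
J(a, Q) = -550 + a (J(a, Q) = (2*a/(a + a))*a - 550 = (2*a/((2*a)))*a - 550 = (2*a*(1/(2*a)))*a - 550 = 1*a - 550 = a - 550 = -550 + a)
-352624 - J(D, r(15)) = -352624 - (-550 + 3) = -352624 - 1*(-547) = -352624 + 547 = -352077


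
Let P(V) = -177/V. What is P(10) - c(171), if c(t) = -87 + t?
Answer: -1017/10 ≈ -101.70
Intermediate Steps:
P(10) - c(171) = -177/10 - (-87 + 171) = -177*1/10 - 1*84 = -177/10 - 84 = -1017/10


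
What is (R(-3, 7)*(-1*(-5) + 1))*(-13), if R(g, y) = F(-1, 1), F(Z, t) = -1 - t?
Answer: 156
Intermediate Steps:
R(g, y) = -2 (R(g, y) = -1 - 1*1 = -1 - 1 = -2)
(R(-3, 7)*(-1*(-5) + 1))*(-13) = -2*(-1*(-5) + 1)*(-13) = -2*(5 + 1)*(-13) = -2*6*(-13) = -12*(-13) = 156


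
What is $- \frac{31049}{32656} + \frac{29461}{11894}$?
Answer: $\frac{296390805}{194205232} \approx 1.5262$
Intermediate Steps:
$- \frac{31049}{32656} + \frac{29461}{11894} = \frac{296390805}{194205232}$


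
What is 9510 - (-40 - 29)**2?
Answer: 4749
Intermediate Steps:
9510 - (-40 - 29)**2 = 9510 - 1*(-69)**2 = 9510 - 1*4761 = 9510 - 4761 = 4749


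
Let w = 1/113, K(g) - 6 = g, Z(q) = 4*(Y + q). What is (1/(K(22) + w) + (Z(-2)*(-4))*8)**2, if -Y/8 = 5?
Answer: 289515431613409/10017225 ≈ 2.8902e+7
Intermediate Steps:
Y = -40 (Y = -8*5 = -40)
Z(q) = -160 + 4*q (Z(q) = 4*(-40 + q) = -160 + 4*q)
K(g) = 6 + g
w = 1/113 ≈ 0.0088496
(1/(K(22) + w) + (Z(-2)*(-4))*8)**2 = (1/((6 + 22) + 1/113) + ((-160 + 4*(-2))*(-4))*8)**2 = (1/(28 + 1/113) + ((-160 - 8)*(-4))*8)**2 = (1/(3165/113) - 168*(-4)*8)**2 = (113/3165 + 672*8)**2 = (113/3165 + 5376)**2 = (17015153/3165)**2 = 289515431613409/10017225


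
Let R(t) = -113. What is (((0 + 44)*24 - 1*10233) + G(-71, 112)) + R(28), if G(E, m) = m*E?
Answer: -17242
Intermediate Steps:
G(E, m) = E*m
(((0 + 44)*24 - 1*10233) + G(-71, 112)) + R(28) = (((0 + 44)*24 - 1*10233) - 71*112) - 113 = ((44*24 - 10233) - 7952) - 113 = ((1056 - 10233) - 7952) - 113 = (-9177 - 7952) - 113 = -17129 - 113 = -17242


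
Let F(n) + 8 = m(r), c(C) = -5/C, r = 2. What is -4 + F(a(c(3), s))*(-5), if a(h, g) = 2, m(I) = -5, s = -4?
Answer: 61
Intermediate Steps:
F(n) = -13 (F(n) = -8 - 5 = -13)
-4 + F(a(c(3), s))*(-5) = -4 - 13*(-5) = -4 + 65 = 61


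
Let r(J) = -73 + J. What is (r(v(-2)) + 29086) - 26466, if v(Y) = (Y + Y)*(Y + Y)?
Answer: 2563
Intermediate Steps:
v(Y) = 4*Y² (v(Y) = (2*Y)*(2*Y) = 4*Y²)
(r(v(-2)) + 29086) - 26466 = ((-73 + 4*(-2)²) + 29086) - 26466 = ((-73 + 4*4) + 29086) - 26466 = ((-73 + 16) + 29086) - 26466 = (-57 + 29086) - 26466 = 29029 - 26466 = 2563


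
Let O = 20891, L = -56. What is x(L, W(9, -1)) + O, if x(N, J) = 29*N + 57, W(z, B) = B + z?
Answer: 19324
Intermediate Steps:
x(N, J) = 57 + 29*N
x(L, W(9, -1)) + O = (57 + 29*(-56)) + 20891 = (57 - 1624) + 20891 = -1567 + 20891 = 19324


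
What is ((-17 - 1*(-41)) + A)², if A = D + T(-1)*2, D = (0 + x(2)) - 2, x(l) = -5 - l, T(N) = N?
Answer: 169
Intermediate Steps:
D = -9 (D = (0 + (-5 - 1*2)) - 2 = (0 + (-5 - 2)) - 2 = (0 - 7) - 2 = -7 - 2 = -9)
A = -11 (A = -9 - 1*2 = -9 - 2 = -11)
((-17 - 1*(-41)) + A)² = ((-17 - 1*(-41)) - 11)² = ((-17 + 41) - 11)² = (24 - 11)² = 13² = 169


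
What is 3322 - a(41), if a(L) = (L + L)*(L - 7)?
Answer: 534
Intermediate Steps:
a(L) = 2*L*(-7 + L) (a(L) = (2*L)*(-7 + L) = 2*L*(-7 + L))
3322 - a(41) = 3322 - 2*41*(-7 + 41) = 3322 - 2*41*34 = 3322 - 1*2788 = 3322 - 2788 = 534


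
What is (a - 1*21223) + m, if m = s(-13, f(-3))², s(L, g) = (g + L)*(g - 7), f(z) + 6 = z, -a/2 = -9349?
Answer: 121379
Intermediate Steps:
a = 18698 (a = -2*(-9349) = 18698)
f(z) = -6 + z
s(L, g) = (-7 + g)*(L + g) (s(L, g) = (L + g)*(-7 + g) = (-7 + g)*(L + g))
m = 123904 (m = ((-6 - 3)² - 7*(-13) - 7*(-6 - 3) - 13*(-6 - 3))² = ((-9)² + 91 - 7*(-9) - 13*(-9))² = (81 + 91 + 63 + 117)² = 352² = 123904)
(a - 1*21223) + m = (18698 - 1*21223) + 123904 = (18698 - 21223) + 123904 = -2525 + 123904 = 121379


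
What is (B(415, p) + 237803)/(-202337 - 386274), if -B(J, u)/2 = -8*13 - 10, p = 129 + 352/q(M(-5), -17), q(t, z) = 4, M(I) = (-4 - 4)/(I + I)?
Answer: -238031/588611 ≈ -0.40439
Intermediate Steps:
M(I) = -4/I (M(I) = -8*1/(2*I) = -4/I)
p = 217 (p = 129 + 352/4 = 129 + 352*(1/4) = 129 + 88 = 217)
B(J, u) = 228 (B(J, u) = -2*(-8*13 - 10) = -2*(-104 - 10) = -2*(-114) = 228)
(B(415, p) + 237803)/(-202337 - 386274) = (228 + 237803)/(-202337 - 386274) = 238031/(-588611) = 238031*(-1/588611) = -238031/588611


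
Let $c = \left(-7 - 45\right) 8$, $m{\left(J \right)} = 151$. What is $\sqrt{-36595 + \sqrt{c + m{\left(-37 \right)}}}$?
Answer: $\sqrt{-36595 + i \sqrt{265}} \approx 0.0425 + 191.3 i$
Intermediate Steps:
$c = -416$ ($c = \left(-52\right) 8 = -416$)
$\sqrt{-36595 + \sqrt{c + m{\left(-37 \right)}}} = \sqrt{-36595 + \sqrt{-416 + 151}} = \sqrt{-36595 + \sqrt{-265}} = \sqrt{-36595 + i \sqrt{265}}$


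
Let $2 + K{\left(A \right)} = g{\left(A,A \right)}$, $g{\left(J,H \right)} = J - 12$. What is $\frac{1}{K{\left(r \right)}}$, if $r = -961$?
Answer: $- \frac{1}{975} \approx -0.0010256$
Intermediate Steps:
$g{\left(J,H \right)} = -12 + J$
$K{\left(A \right)} = -14 + A$ ($K{\left(A \right)} = -2 + \left(-12 + A\right) = -14 + A$)
$\frac{1}{K{\left(r \right)}} = \frac{1}{-14 - 961} = \frac{1}{-975} = - \frac{1}{975}$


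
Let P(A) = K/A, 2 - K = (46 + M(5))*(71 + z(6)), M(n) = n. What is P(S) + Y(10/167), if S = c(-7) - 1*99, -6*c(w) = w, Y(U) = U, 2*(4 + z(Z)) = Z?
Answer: 3581006/98029 ≈ 36.530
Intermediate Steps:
z(Z) = -4 + Z/2
c(w) = -w/6
S = -587/6 (S = -1/6*(-7) - 1*99 = 7/6 - 99 = -587/6 ≈ -97.833)
K = -3568 (K = 2 - (46 + 5)*(71 + (-4 + (1/2)*6)) = 2 - 51*(71 + (-4 + 3)) = 2 - 51*(71 - 1) = 2 - 51*70 = 2 - 1*3570 = 2 - 3570 = -3568)
P(A) = -3568/A
P(S) + Y(10/167) = -3568/(-587/6) + 10/167 = -3568*(-6/587) + 10*(1/167) = 21408/587 + 10/167 = 3581006/98029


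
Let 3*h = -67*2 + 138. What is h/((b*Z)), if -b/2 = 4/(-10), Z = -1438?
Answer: -5/4314 ≈ -0.0011590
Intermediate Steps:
h = 4/3 (h = (-67*2 + 138)/3 = (-134 + 138)/3 = (1/3)*4 = 4/3 ≈ 1.3333)
b = 4/5 (b = -8/(-10) = -8*(-1)/10 = -2*(-2/5) = 4/5 ≈ 0.80000)
h/((b*Z)) = 4/(3*(((4/5)*(-1438)))) = 4/(3*(-5752/5)) = (4/3)*(-5/5752) = -5/4314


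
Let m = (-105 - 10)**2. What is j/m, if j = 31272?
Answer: 31272/13225 ≈ 2.3646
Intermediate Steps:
m = 13225 (m = (-115)**2 = 13225)
j/m = 31272/13225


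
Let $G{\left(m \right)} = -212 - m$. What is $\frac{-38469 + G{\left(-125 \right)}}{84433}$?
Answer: $- \frac{38556}{84433} \approx -0.45665$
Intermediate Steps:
$\frac{-38469 + G{\left(-125 \right)}}{84433} = \frac{-38469 - 87}{84433} = \left(-38469 + \left(-212 + 125\right)\right) \frac{1}{84433} = \left(-38469 - 87\right) \frac{1}{84433} = \left(-38556\right) \frac{1}{84433} = - \frac{38556}{84433}$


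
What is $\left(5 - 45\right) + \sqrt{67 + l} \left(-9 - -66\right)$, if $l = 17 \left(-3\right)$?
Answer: $188$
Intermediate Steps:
$l = -51$
$\left(5 - 45\right) + \sqrt{67 + l} \left(-9 - -66\right) = \left(5 - 45\right) + \sqrt{67 - 51} \left(-9 - -66\right) = \left(5 - 45\right) + \sqrt{16} \left(-9 + 66\right) = -40 + 4 \cdot 57 = -40 + 228 = 188$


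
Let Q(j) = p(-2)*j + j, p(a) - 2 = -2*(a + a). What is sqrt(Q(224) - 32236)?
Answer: 6*I*sqrt(827) ≈ 172.55*I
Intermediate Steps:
p(a) = 2 - 4*a (p(a) = 2 - 2*(a + a) = 2 - 4*a)
Q(j) = 11*j (Q(j) = (2 - 4*(-2))*j + j = (2 + 8)*j + j = 10*j + j = 11*j)
sqrt(Q(224) - 32236) = sqrt(11*224 - 32236) = sqrt(2464 - 32236) = sqrt(-29772) = 6*I*sqrt(827)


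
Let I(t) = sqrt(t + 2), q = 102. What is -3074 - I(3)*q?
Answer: -3074 - 102*sqrt(5) ≈ -3302.1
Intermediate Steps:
I(t) = sqrt(2 + t)
-3074 - I(3)*q = -3074 - sqrt(2 + 3)*102 = -3074 - sqrt(5)*102 = -3074 - 102*sqrt(5)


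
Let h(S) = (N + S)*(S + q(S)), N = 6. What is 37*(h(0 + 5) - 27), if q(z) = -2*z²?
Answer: -19314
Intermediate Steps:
h(S) = (6 + S)*(S - 2*S²)
37*(h(0 + 5) - 27) = 37*((0 + 5)*(6 - 11*(0 + 5) - 2*(0 + 5)²) - 27) = 37*(5*(6 - 11*5 - 2*5²) - 27) = 37*(5*(6 - 55 - 2*25) - 27) = 37*(5*(6 - 55 - 50) - 27) = 37*(5*(-99) - 27) = 37*(-495 - 27) = 37*(-522) = -19314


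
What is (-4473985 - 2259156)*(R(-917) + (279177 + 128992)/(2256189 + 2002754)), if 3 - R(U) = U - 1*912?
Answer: -52537297012721045/4258943 ≈ -1.2336e+10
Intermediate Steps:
R(U) = 915 - U (R(U) = 3 - (U - 1*912) = 3 - (U - 912) = 3 - (-912 + U) = 3 + (912 - U) = 915 - U)
(-4473985 - 2259156)*(R(-917) + (279177 + 128992)/(2256189 + 2002754)) = (-4473985 - 2259156)*((915 - 1*(-917)) + (279177 + 128992)/(2256189 + 2002754)) = -6733141*((915 + 917) + 408169/4258943) = -6733141*(1832 + 408169*(1/4258943)) = -6733141*(1832 + 408169/4258943) = -6733141*7802791745/4258943 = -52537297012721045/4258943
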